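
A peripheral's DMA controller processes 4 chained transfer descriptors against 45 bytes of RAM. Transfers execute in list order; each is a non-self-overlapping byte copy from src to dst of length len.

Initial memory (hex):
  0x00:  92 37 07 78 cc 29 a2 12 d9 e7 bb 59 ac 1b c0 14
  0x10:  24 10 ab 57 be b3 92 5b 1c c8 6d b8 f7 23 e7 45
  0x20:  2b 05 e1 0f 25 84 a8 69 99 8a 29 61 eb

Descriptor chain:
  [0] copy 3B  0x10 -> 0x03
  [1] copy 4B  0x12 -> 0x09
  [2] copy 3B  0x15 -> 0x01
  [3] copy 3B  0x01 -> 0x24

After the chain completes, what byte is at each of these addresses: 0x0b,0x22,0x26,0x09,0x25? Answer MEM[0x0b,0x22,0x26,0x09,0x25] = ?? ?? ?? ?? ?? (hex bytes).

MEM[0x0b,0x22,0x26,0x09,0x25] = be e1 5b ab 92

[0] 0x10->0x03 len=3 : 24 10 ab
[1] 0x12->0x09 len=4 : ab 57 be b3
[2] 0x15->0x01 len=3 : b3 92 5b
[3] 0x01->0x24 len=3 : b3 92 5b
query mem[0x0b]=0xbe, mem[0x22]=0xe1, mem[0x26]=0x5b, mem[0x09]=0xab, mem[0x25]=0x92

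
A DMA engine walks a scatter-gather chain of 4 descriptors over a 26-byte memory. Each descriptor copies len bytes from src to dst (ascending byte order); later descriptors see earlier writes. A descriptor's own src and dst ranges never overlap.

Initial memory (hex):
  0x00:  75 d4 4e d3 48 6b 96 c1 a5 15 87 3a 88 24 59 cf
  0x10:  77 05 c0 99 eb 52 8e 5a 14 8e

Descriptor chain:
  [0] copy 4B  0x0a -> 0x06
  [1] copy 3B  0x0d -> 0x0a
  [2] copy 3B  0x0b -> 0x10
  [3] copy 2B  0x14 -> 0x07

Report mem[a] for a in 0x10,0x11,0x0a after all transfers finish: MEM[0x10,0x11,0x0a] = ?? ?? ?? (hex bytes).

[0] 0x0a->0x06 len=4 : 87 3a 88 24
[1] 0x0d->0x0a len=3 : 24 59 cf
[2] 0x0b->0x10 len=3 : 59 cf 24
[3] 0x14->0x07 len=2 : eb 52
query mem[0x10]=0x59, mem[0x11]=0xcf, mem[0x0a]=0x24

MEM[0x10,0x11,0x0a] = 59 cf 24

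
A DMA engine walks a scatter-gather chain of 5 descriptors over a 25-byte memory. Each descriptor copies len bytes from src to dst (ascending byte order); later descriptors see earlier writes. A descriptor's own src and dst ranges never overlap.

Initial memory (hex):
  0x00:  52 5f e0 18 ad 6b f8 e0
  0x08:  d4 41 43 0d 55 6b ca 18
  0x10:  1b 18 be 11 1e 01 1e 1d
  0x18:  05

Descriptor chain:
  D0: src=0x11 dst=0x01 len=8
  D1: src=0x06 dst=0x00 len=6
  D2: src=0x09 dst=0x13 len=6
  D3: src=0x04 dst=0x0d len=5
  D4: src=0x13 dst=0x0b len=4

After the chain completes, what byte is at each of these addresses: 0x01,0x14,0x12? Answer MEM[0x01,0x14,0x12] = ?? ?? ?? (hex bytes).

D0: mem[0x01..0x08] <- [18 be 11 1e 01 1e 1d 05]
D1: mem[0x00..0x05] <- [1e 1d 05 41 43 0d]
D2: mem[0x13..0x18] <- [41 43 0d 55 6b ca]
D3: mem[0x0d..0x11] <- [43 0d 1e 1d 05]
D4: mem[0x0b..0x0e] <- [41 43 0d 55]
query mem[0x01]=0x1d, mem[0x14]=0x43, mem[0x12]=0xbe

MEM[0x01,0x14,0x12] = 1d 43 be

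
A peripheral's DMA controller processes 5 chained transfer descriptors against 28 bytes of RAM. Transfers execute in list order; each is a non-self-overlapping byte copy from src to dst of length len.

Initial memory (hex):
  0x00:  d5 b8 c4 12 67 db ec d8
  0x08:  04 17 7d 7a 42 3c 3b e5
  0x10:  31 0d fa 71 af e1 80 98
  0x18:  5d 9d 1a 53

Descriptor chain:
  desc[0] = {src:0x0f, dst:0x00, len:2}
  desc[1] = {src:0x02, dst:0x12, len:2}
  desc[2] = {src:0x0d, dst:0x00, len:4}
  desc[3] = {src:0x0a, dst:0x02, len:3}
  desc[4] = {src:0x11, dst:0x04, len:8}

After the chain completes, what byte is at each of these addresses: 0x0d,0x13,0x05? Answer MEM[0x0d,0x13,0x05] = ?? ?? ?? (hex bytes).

MEM[0x0d,0x13,0x05] = 3c 12 c4

[0] 0x0f->0x00 len=2 : e5 31
[1] 0x02->0x12 len=2 : c4 12
[2] 0x0d->0x00 len=4 : 3c 3b e5 31
[3] 0x0a->0x02 len=3 : 7d 7a 42
[4] 0x11->0x04 len=8 : 0d c4 12 af e1 80 98 5d
query mem[0x0d]=0x3c, mem[0x13]=0x12, mem[0x05]=0xc4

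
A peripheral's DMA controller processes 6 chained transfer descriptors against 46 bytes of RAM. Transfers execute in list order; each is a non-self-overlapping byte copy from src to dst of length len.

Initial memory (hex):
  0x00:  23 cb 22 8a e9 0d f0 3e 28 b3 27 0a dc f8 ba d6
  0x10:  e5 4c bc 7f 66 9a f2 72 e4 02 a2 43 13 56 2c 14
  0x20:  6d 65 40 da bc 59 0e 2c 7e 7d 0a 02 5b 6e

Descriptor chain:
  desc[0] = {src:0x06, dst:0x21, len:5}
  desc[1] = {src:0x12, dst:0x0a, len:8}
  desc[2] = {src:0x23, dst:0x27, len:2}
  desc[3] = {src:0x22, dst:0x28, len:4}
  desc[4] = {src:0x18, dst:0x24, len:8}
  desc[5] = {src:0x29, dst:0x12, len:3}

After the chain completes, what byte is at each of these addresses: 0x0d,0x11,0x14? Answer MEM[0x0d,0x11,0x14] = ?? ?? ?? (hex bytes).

D0: mem[0x21..0x25] <- [f0 3e 28 b3 27]
D1: mem[0x0a..0x11] <- [bc 7f 66 9a f2 72 e4 02]
D2: mem[0x27..0x28] <- [28 b3]
D3: mem[0x28..0x2b] <- [3e 28 b3 27]
D4: mem[0x24..0x2b] <- [e4 02 a2 43 13 56 2c 14]
D5: mem[0x12..0x14] <- [56 2c 14]
query mem[0x0d]=0x9a, mem[0x11]=0x02, mem[0x14]=0x14

MEM[0x0d,0x11,0x14] = 9a 02 14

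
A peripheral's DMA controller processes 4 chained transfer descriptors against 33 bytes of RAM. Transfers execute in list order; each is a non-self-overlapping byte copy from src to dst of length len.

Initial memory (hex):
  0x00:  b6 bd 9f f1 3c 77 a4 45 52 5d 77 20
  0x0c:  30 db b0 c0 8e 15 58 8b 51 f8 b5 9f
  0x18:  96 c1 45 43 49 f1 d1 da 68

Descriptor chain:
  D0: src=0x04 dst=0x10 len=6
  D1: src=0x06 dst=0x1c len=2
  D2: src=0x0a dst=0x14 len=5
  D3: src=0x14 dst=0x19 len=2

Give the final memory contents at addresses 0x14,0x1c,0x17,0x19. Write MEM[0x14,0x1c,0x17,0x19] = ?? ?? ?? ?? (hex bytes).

D0: mem[0x10..0x15] <- [3c 77 a4 45 52 5d]
D1: mem[0x1c..0x1d] <- [a4 45]
D2: mem[0x14..0x18] <- [77 20 30 db b0]
D3: mem[0x19..0x1a] <- [77 20]
query mem[0x14]=0x77, mem[0x1c]=0xa4, mem[0x17]=0xdb, mem[0x19]=0x77

MEM[0x14,0x1c,0x17,0x19] = 77 a4 db 77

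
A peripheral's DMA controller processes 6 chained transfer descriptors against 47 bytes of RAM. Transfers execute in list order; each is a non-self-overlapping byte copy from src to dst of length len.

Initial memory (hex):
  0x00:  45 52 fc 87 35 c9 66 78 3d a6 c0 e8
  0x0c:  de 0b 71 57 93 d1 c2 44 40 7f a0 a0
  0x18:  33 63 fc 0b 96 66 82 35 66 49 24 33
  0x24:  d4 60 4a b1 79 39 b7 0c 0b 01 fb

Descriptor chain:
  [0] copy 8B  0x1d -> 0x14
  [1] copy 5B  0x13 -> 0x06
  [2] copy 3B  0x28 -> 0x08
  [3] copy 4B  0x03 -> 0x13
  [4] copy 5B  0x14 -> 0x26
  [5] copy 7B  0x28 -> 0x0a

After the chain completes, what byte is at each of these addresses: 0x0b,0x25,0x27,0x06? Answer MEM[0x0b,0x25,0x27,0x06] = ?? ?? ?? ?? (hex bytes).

  after D0: wrote 8B at 0x14 = 66823566492433d4
  after D1: wrote 5B at 0x06 = 4466823566
  after D2: wrote 3B at 0x08 = 7939b7
  after D3: wrote 4B at 0x13 = 8735c944
  after D4: wrote 5B at 0x26 = 35c9446649
  after D5: wrote 7B at 0x0a = 4466490c0b01fb
query mem[0x0b]=0x66, mem[0x25]=0x60, mem[0x27]=0xc9, mem[0x06]=0x44

MEM[0x0b,0x25,0x27,0x06] = 66 60 c9 44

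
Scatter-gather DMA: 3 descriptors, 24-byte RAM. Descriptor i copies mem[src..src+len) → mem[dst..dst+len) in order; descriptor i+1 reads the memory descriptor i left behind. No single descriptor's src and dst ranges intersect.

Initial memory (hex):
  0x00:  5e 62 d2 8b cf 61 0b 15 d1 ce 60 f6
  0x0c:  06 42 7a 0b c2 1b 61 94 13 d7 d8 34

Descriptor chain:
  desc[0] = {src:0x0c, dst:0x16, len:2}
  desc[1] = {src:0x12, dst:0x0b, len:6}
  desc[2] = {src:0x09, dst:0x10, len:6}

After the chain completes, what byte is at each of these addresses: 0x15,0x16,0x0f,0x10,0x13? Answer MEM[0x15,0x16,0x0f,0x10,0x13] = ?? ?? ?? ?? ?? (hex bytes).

MEM[0x15,0x16,0x0f,0x10,0x13] = d7 06 06 ce 94

#0 dst[0x16+2] := {0x06,0x42}
#1 dst[0x0b+6] := {0x61,0x94,0x13,0xd7,0x06,0x42}
#2 dst[0x10+6] := {0xce,0x60,0x61,0x94,0x13,0xd7}
query mem[0x15]=0xd7, mem[0x16]=0x06, mem[0x0f]=0x06, mem[0x10]=0xce, mem[0x13]=0x94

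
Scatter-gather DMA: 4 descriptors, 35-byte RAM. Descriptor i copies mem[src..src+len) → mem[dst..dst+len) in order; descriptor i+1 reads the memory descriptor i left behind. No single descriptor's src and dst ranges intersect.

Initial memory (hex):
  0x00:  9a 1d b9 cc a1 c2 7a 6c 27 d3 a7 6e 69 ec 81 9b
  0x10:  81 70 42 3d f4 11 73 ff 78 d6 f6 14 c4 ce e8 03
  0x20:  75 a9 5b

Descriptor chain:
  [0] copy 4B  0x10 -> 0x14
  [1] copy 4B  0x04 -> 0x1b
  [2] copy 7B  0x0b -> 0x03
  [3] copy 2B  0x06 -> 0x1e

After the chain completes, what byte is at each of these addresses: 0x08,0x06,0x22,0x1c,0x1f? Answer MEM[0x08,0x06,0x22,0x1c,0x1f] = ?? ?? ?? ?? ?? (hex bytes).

D0: mem[0x14..0x17] <- [81 70 42 3d]
D1: mem[0x1b..0x1e] <- [a1 c2 7a 6c]
D2: mem[0x03..0x09] <- [6e 69 ec 81 9b 81 70]
D3: mem[0x1e..0x1f] <- [81 9b]
query mem[0x08]=0x81, mem[0x06]=0x81, mem[0x22]=0x5b, mem[0x1c]=0xc2, mem[0x1f]=0x9b

MEM[0x08,0x06,0x22,0x1c,0x1f] = 81 81 5b c2 9b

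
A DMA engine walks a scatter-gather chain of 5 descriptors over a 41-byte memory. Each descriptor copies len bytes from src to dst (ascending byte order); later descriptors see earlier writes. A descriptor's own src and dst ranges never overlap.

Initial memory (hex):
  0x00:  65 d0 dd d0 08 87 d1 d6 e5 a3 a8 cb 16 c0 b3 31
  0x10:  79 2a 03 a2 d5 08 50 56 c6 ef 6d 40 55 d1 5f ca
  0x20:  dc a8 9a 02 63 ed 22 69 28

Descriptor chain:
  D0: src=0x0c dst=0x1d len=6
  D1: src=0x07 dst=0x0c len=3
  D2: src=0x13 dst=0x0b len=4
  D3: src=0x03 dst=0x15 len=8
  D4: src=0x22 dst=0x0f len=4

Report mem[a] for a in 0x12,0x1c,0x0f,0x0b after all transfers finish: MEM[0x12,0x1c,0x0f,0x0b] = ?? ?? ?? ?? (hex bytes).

#0 dst[0x1d+6] := {0x16,0xc0,0xb3,0x31,0x79,0x2a}
#1 dst[0x0c+3] := {0xd6,0xe5,0xa3}
#2 dst[0x0b+4] := {0xa2,0xd5,0x08,0x50}
#3 dst[0x15+8] := {0xd0,0x08,0x87,0xd1,0xd6,0xe5,0xa3,0xa8}
#4 dst[0x0f+4] := {0x2a,0x02,0x63,0xed}
query mem[0x12]=0xed, mem[0x1c]=0xa8, mem[0x0f]=0x2a, mem[0x0b]=0xa2

MEM[0x12,0x1c,0x0f,0x0b] = ed a8 2a a2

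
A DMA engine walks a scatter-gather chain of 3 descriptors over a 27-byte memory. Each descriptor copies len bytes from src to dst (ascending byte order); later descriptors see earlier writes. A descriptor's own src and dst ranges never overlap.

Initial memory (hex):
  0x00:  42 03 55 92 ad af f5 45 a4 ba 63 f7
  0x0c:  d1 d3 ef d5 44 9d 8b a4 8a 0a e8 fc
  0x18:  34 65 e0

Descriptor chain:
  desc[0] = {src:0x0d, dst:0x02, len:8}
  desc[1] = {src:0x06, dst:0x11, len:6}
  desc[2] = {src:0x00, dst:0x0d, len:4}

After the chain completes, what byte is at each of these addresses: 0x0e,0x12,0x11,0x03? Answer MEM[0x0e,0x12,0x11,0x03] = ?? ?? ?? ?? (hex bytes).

MEM[0x0e,0x12,0x11,0x03] = 03 8b 9d ef

  after D0: wrote 8B at 0x02 = d3efd5449d8ba48a
  after D1: wrote 6B at 0x11 = 9d8ba48a63f7
  after D2: wrote 4B at 0x0d = 4203d3ef
query mem[0x0e]=0x03, mem[0x12]=0x8b, mem[0x11]=0x9d, mem[0x03]=0xef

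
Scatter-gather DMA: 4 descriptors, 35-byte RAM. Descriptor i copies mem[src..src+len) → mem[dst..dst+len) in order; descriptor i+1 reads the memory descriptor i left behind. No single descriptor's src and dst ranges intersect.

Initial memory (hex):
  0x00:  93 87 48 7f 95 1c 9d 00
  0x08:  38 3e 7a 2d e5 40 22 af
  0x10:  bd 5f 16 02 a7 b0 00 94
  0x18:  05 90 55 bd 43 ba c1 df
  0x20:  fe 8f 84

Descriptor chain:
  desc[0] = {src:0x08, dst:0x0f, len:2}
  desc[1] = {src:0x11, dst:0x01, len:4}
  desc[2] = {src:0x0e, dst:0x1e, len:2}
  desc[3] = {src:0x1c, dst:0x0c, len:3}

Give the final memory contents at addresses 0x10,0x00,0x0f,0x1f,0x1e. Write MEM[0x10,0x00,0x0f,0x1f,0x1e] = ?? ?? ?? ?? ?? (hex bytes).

[0] 0x08->0x0f len=2 : 38 3e
[1] 0x11->0x01 len=4 : 5f 16 02 a7
[2] 0x0e->0x1e len=2 : 22 38
[3] 0x1c->0x0c len=3 : 43 ba 22
query mem[0x10]=0x3e, mem[0x00]=0x93, mem[0x0f]=0x38, mem[0x1f]=0x38, mem[0x1e]=0x22

MEM[0x10,0x00,0x0f,0x1f,0x1e] = 3e 93 38 38 22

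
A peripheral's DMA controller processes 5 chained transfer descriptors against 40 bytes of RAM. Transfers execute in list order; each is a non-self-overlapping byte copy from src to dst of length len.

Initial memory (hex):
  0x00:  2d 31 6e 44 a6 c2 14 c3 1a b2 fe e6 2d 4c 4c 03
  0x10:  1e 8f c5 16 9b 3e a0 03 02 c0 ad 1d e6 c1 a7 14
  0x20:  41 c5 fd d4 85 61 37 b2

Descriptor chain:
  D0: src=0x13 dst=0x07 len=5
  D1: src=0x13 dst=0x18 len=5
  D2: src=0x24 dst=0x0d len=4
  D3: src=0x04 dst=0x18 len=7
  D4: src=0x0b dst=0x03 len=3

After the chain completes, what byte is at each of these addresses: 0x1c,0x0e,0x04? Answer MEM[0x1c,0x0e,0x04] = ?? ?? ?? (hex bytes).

MEM[0x1c,0x0e,0x04] = 9b 61 2d

  after D0: wrote 5B at 0x07 = 169b3ea003
  after D1: wrote 5B at 0x18 = 169b3ea003
  after D2: wrote 4B at 0x0d = 856137b2
  after D3: wrote 7B at 0x18 = a6c214169b3ea0
  after D4: wrote 3B at 0x03 = 032d85
query mem[0x1c]=0x9b, mem[0x0e]=0x61, mem[0x04]=0x2d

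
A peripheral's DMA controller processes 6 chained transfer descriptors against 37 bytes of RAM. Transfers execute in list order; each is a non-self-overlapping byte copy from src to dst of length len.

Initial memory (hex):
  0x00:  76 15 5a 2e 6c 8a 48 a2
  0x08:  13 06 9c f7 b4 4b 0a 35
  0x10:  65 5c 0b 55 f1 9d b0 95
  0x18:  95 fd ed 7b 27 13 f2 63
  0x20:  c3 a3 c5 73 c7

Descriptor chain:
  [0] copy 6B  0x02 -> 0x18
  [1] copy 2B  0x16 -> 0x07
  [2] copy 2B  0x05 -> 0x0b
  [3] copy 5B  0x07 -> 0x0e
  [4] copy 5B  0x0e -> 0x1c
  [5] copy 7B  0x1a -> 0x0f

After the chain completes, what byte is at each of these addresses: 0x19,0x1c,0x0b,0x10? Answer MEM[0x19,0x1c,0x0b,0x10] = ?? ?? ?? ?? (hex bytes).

MEM[0x19,0x1c,0x0b,0x10] = 2e b0 8a 8a

D0: mem[0x18..0x1d] <- [5a 2e 6c 8a 48 a2]
D1: mem[0x07..0x08] <- [b0 95]
D2: mem[0x0b..0x0c] <- [8a 48]
D3: mem[0x0e..0x12] <- [b0 95 06 9c 8a]
D4: mem[0x1c..0x20] <- [b0 95 06 9c 8a]
D5: mem[0x0f..0x15] <- [6c 8a b0 95 06 9c 8a]
query mem[0x19]=0x2e, mem[0x1c]=0xb0, mem[0x0b]=0x8a, mem[0x10]=0x8a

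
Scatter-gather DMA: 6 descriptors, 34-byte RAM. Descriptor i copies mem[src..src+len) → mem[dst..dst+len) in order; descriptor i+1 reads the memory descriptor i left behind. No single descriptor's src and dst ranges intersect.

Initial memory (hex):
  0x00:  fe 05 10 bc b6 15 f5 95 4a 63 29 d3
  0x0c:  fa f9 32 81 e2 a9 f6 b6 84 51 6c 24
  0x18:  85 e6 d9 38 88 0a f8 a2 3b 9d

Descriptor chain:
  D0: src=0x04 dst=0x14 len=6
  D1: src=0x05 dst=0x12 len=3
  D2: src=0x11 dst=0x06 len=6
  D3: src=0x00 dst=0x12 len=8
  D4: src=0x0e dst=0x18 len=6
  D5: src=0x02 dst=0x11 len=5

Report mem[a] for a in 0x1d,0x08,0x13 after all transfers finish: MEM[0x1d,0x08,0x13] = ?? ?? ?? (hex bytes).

MEM[0x1d,0x08,0x13] = 05 f5 b6

[0] 0x04->0x14 len=6 : b6 15 f5 95 4a 63
[1] 0x05->0x12 len=3 : 15 f5 95
[2] 0x11->0x06 len=6 : a9 15 f5 95 15 f5
[3] 0x00->0x12 len=8 : fe 05 10 bc b6 15 a9 15
[4] 0x0e->0x18 len=6 : 32 81 e2 a9 fe 05
[5] 0x02->0x11 len=5 : 10 bc b6 15 a9
query mem[0x1d]=0x05, mem[0x08]=0xf5, mem[0x13]=0xb6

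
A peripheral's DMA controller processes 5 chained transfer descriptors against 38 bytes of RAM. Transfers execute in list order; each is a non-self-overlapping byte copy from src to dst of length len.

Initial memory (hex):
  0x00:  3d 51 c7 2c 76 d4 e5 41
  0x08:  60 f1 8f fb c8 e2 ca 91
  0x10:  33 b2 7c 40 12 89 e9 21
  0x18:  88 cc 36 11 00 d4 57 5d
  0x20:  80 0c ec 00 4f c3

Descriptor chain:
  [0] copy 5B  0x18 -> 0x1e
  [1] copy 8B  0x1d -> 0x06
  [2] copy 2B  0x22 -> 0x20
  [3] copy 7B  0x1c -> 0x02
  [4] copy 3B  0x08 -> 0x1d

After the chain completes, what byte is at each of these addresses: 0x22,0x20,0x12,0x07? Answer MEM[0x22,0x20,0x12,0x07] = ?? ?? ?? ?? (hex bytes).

MEM[0x22,0x20,0x12,0x07] = 00 00 7c 00

[0] 0x18->0x1e len=5 : 88 cc 36 11 00
[1] 0x1d->0x06 len=8 : d4 88 cc 36 11 00 00 4f
[2] 0x22->0x20 len=2 : 00 00
[3] 0x1c->0x02 len=7 : 00 d4 88 cc 00 00 00
[4] 0x08->0x1d len=3 : 00 36 11
query mem[0x22]=0x00, mem[0x20]=0x00, mem[0x12]=0x7c, mem[0x07]=0x00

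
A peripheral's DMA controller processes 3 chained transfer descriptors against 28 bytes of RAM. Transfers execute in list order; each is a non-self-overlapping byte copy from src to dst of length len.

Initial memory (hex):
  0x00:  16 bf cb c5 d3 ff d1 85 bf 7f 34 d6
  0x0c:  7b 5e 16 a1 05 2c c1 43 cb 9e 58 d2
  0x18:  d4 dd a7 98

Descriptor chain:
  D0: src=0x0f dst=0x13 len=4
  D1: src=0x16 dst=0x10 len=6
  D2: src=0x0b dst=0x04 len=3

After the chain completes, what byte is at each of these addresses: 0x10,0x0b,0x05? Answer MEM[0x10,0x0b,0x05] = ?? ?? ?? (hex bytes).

MEM[0x10,0x0b,0x05] = c1 d6 7b

D0: mem[0x13..0x16] <- [a1 05 2c c1]
D1: mem[0x10..0x15] <- [c1 d2 d4 dd a7 98]
D2: mem[0x04..0x06] <- [d6 7b 5e]
query mem[0x10]=0xc1, mem[0x0b]=0xd6, mem[0x05]=0x7b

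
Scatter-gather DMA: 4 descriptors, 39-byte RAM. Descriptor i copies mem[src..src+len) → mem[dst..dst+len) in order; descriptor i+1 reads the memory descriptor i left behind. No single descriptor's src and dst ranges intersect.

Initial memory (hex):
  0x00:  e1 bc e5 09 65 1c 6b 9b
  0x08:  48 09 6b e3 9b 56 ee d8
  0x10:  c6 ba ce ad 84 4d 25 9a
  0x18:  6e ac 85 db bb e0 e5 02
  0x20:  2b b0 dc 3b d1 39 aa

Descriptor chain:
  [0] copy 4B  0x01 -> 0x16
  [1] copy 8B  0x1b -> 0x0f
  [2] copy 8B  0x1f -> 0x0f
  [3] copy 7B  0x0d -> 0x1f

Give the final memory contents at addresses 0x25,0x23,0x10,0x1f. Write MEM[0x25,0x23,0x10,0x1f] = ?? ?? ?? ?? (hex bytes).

  after D0: wrote 4B at 0x16 = bce50965
  after D1: wrote 8B at 0x0f = dbbbe0e5022bb0dc
  after D2: wrote 8B at 0x0f = 022bb0dc3bd139aa
  after D3: wrote 7B at 0x1f = 56ee022bb0dc3b
query mem[0x25]=0x3b, mem[0x23]=0xb0, mem[0x10]=0x2b, mem[0x1f]=0x56

MEM[0x25,0x23,0x10,0x1f] = 3b b0 2b 56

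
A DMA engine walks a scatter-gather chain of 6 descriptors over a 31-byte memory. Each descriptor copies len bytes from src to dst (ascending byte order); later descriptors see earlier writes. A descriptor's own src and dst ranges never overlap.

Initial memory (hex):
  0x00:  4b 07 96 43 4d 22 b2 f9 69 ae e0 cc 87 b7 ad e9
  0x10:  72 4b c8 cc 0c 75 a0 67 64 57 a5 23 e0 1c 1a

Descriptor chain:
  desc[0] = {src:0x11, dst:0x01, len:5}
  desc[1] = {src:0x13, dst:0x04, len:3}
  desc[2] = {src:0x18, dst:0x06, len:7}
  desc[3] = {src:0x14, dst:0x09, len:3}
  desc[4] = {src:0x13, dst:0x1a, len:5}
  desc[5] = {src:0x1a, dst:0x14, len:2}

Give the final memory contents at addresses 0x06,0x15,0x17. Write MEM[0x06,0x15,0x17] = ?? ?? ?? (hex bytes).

MEM[0x06,0x15,0x17] = 64 0c 67

[0] 0x11->0x01 len=5 : 4b c8 cc 0c 75
[1] 0x13->0x04 len=3 : cc 0c 75
[2] 0x18->0x06 len=7 : 64 57 a5 23 e0 1c 1a
[3] 0x14->0x09 len=3 : 0c 75 a0
[4] 0x13->0x1a len=5 : cc 0c 75 a0 67
[5] 0x1a->0x14 len=2 : cc 0c
query mem[0x06]=0x64, mem[0x15]=0x0c, mem[0x17]=0x67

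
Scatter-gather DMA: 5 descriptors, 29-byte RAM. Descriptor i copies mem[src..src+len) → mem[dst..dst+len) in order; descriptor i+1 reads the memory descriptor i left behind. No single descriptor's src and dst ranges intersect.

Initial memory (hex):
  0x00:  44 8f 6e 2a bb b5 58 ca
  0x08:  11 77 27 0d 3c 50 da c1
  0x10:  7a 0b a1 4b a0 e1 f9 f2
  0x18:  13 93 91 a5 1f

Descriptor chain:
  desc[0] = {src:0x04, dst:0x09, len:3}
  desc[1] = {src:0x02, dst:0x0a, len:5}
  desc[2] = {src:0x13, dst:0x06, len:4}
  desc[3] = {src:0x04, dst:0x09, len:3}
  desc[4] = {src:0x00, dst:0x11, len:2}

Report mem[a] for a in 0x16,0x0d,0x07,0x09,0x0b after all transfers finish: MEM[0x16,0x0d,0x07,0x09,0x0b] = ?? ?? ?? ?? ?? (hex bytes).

[0] 0x04->0x09 len=3 : bb b5 58
[1] 0x02->0x0a len=5 : 6e 2a bb b5 58
[2] 0x13->0x06 len=4 : 4b a0 e1 f9
[3] 0x04->0x09 len=3 : bb b5 4b
[4] 0x00->0x11 len=2 : 44 8f
query mem[0x16]=0xf9, mem[0x0d]=0xb5, mem[0x07]=0xa0, mem[0x09]=0xbb, mem[0x0b]=0x4b

MEM[0x16,0x0d,0x07,0x09,0x0b] = f9 b5 a0 bb 4b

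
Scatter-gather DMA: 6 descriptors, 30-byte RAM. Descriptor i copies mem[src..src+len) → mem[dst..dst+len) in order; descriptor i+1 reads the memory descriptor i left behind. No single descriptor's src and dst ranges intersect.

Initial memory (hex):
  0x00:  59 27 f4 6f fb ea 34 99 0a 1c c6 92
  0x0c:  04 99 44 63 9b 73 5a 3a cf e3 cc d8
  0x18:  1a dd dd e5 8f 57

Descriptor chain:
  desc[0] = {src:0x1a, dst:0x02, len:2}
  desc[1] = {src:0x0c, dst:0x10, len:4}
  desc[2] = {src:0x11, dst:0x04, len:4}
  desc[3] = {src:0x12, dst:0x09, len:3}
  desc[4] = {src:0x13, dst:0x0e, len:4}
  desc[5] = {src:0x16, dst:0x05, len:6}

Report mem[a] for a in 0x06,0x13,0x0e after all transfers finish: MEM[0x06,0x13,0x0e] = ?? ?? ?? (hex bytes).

MEM[0x06,0x13,0x0e] = d8 63 63

D0: mem[0x02..0x03] <- [dd e5]
D1: mem[0x10..0x13] <- [04 99 44 63]
D2: mem[0x04..0x07] <- [99 44 63 cf]
D3: mem[0x09..0x0b] <- [44 63 cf]
D4: mem[0x0e..0x11] <- [63 cf e3 cc]
D5: mem[0x05..0x0a] <- [cc d8 1a dd dd e5]
query mem[0x06]=0xd8, mem[0x13]=0x63, mem[0x0e]=0x63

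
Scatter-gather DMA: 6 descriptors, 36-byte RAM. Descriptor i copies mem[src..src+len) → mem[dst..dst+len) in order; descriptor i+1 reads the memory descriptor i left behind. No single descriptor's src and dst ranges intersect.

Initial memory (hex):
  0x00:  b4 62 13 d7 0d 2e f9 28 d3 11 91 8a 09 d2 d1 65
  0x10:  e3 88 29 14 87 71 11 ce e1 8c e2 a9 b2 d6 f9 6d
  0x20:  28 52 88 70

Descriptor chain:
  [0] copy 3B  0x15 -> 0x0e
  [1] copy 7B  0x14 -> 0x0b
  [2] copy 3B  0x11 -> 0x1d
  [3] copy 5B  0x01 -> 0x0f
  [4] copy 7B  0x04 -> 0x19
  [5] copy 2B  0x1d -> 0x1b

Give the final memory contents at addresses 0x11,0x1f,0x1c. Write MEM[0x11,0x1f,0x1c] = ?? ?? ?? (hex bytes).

MEM[0x11,0x1f,0x1c] = d7 91 11

D0: mem[0x0e..0x10] <- [71 11 ce]
D1: mem[0x0b..0x11] <- [87 71 11 ce e1 8c e2]
D2: mem[0x1d..0x1f] <- [e2 29 14]
D3: mem[0x0f..0x13] <- [62 13 d7 0d 2e]
D4: mem[0x19..0x1f] <- [0d 2e f9 28 d3 11 91]
D5: mem[0x1b..0x1c] <- [d3 11]
query mem[0x11]=0xd7, mem[0x1f]=0x91, mem[0x1c]=0x11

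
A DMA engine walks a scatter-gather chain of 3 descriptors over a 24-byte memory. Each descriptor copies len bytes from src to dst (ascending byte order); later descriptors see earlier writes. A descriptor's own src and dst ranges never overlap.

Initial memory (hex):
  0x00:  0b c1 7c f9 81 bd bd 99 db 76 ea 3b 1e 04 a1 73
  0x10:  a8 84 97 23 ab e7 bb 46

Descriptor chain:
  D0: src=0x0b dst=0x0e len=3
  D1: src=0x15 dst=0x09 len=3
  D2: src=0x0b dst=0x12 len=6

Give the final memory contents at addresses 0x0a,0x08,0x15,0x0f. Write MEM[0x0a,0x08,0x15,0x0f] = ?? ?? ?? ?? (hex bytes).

  after D0: wrote 3B at 0x0e = 3b1e04
  after D1: wrote 3B at 0x09 = e7bb46
  after D2: wrote 6B at 0x12 = 461e043b1e04
query mem[0x0a]=0xbb, mem[0x08]=0xdb, mem[0x15]=0x3b, mem[0x0f]=0x1e

MEM[0x0a,0x08,0x15,0x0f] = bb db 3b 1e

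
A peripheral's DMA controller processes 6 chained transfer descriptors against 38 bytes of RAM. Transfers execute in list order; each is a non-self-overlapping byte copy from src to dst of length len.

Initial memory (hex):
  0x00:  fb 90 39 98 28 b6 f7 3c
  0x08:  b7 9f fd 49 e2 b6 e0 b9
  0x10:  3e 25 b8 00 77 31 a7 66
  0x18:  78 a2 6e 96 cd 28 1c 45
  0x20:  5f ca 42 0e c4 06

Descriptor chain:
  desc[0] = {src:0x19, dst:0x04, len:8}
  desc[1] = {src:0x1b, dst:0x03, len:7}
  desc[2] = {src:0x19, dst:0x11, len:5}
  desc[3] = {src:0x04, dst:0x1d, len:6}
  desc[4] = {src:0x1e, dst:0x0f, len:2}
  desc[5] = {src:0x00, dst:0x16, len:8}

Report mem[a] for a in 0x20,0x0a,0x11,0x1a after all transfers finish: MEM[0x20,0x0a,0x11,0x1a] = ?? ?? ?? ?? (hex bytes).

MEM[0x20,0x0a,0x11,0x1a] = 45 45 a2 cd

  after D0: wrote 8B at 0x04 = a26e96cd281c455f
  after D1: wrote 7B at 0x03 = 96cd281c455fca
  after D2: wrote 5B at 0x11 = a26e96cd28
  after D3: wrote 6B at 0x1d = cd281c455fca
  after D4: wrote 2B at 0x0f = 281c
  after D5: wrote 8B at 0x16 = fb903996cd281c45
query mem[0x20]=0x45, mem[0x0a]=0x45, mem[0x11]=0xa2, mem[0x1a]=0xcd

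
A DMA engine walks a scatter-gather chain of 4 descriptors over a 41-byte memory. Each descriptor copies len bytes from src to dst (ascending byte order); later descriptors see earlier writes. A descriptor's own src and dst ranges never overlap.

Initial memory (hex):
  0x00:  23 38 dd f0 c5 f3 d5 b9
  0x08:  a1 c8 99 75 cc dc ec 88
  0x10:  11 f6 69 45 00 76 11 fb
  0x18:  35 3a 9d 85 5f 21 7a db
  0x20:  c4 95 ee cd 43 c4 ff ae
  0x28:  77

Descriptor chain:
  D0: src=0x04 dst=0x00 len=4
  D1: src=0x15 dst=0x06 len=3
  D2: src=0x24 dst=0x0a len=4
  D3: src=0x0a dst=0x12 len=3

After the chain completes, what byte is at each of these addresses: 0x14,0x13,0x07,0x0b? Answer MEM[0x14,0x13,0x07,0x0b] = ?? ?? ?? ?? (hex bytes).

#0 dst[0x00+4] := {0xc5,0xf3,0xd5,0xb9}
#1 dst[0x06+3] := {0x76,0x11,0xfb}
#2 dst[0x0a+4] := {0x43,0xc4,0xff,0xae}
#3 dst[0x12+3] := {0x43,0xc4,0xff}
query mem[0x14]=0xff, mem[0x13]=0xc4, mem[0x07]=0x11, mem[0x0b]=0xc4

MEM[0x14,0x13,0x07,0x0b] = ff c4 11 c4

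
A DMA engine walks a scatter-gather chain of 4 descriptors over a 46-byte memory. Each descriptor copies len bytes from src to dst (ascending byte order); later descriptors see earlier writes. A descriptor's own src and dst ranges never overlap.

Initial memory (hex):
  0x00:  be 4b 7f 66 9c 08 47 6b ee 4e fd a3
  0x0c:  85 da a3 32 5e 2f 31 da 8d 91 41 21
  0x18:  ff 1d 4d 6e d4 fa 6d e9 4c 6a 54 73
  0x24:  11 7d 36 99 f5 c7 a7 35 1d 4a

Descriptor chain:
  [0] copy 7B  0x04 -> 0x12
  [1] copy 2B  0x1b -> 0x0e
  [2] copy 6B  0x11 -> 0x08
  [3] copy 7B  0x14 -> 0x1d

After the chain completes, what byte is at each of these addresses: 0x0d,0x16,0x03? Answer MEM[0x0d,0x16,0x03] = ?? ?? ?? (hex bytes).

MEM[0x0d,0x16,0x03] = ee ee 66

D0: mem[0x12..0x18] <- [9c 08 47 6b ee 4e fd]
D1: mem[0x0e..0x0f] <- [6e d4]
D2: mem[0x08..0x0d] <- [2f 9c 08 47 6b ee]
D3: mem[0x1d..0x23] <- [47 6b ee 4e fd 1d 4d]
query mem[0x0d]=0xee, mem[0x16]=0xee, mem[0x03]=0x66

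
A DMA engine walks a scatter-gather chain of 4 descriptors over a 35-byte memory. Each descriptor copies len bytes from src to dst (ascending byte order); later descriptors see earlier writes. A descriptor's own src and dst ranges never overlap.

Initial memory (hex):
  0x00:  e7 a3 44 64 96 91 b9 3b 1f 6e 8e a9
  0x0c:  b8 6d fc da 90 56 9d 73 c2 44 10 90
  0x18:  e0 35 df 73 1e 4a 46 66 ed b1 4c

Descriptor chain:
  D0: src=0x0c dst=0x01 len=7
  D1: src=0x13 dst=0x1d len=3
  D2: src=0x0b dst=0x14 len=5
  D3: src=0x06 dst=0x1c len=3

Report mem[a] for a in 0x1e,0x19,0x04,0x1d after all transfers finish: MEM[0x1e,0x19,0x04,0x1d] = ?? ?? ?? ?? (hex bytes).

  after D0: wrote 7B at 0x01 = b86dfcda90569d
  after D1: wrote 3B at 0x1d = 73c244
  after D2: wrote 5B at 0x14 = a9b86dfcda
  after D3: wrote 3B at 0x1c = 569d1f
query mem[0x1e]=0x1f, mem[0x19]=0x35, mem[0x04]=0xda, mem[0x1d]=0x9d

MEM[0x1e,0x19,0x04,0x1d] = 1f 35 da 9d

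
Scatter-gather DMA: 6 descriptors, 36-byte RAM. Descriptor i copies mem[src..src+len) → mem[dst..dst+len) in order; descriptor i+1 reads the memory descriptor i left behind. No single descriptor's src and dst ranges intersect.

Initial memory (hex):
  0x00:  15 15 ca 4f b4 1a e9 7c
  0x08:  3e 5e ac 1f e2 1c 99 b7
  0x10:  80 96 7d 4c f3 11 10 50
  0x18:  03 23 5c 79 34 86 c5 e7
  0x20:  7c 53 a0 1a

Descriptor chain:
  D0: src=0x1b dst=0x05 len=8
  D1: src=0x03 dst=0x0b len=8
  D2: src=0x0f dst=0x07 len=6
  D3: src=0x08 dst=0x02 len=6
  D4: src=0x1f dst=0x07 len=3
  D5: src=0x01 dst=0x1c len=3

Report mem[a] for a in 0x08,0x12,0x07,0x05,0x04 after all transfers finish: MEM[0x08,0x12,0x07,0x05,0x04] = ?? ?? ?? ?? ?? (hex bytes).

  after D0: wrote 8B at 0x05 = 793486c5e77c53a0
  after D1: wrote 8B at 0x0b = 4fb4793486c5e77c
  after D2: wrote 6B at 0x07 = 86c5e77c4cf3
  after D3: wrote 6B at 0x02 = c5e77c4cf379
  after D4: wrote 3B at 0x07 = e77c53
  after D5: wrote 3B at 0x1c = 15c5e7
query mem[0x08]=0x7c, mem[0x12]=0x7c, mem[0x07]=0xe7, mem[0x05]=0x4c, mem[0x04]=0x7c

MEM[0x08,0x12,0x07,0x05,0x04] = 7c 7c e7 4c 7c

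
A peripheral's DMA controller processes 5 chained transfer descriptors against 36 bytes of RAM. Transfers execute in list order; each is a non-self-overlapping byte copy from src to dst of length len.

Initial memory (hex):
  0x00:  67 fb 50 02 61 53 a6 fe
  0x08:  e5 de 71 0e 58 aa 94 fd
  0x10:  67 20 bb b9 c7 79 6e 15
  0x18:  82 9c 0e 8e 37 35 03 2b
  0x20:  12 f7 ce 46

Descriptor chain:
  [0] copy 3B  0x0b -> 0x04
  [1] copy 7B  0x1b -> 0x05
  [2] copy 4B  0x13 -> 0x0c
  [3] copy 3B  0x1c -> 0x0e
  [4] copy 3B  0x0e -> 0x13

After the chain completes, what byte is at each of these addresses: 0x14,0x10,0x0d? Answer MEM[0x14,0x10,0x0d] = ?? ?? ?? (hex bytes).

#0 dst[0x04+3] := {0x0e,0x58,0xaa}
#1 dst[0x05+7] := {0x8e,0x37,0x35,0x03,0x2b,0x12,0xf7}
#2 dst[0x0c+4] := {0xb9,0xc7,0x79,0x6e}
#3 dst[0x0e+3] := {0x37,0x35,0x03}
#4 dst[0x13+3] := {0x37,0x35,0x03}
query mem[0x14]=0x35, mem[0x10]=0x03, mem[0x0d]=0xc7

MEM[0x14,0x10,0x0d] = 35 03 c7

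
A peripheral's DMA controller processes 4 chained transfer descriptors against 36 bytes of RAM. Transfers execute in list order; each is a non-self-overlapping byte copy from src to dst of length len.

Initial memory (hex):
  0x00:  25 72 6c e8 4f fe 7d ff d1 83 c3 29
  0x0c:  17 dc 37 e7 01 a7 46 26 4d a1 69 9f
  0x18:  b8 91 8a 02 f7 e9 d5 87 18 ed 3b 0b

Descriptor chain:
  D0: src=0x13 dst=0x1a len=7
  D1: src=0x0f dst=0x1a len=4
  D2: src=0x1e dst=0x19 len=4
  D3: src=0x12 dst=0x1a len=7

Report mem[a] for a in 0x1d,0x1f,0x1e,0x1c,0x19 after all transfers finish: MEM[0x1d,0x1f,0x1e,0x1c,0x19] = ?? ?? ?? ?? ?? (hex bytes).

MEM[0x1d,0x1f,0x1e,0x1c,0x19] = a1 9f 69 4d 9f

  after D0: wrote 7B at 0x1a = 264da1699fb891
  after D1: wrote 4B at 0x1a = e701a746
  after D2: wrote 4B at 0x19 = 9fb891ed
  after D3: wrote 7B at 0x1a = 46264da1699fb8
query mem[0x1d]=0xa1, mem[0x1f]=0x9f, mem[0x1e]=0x69, mem[0x1c]=0x4d, mem[0x19]=0x9f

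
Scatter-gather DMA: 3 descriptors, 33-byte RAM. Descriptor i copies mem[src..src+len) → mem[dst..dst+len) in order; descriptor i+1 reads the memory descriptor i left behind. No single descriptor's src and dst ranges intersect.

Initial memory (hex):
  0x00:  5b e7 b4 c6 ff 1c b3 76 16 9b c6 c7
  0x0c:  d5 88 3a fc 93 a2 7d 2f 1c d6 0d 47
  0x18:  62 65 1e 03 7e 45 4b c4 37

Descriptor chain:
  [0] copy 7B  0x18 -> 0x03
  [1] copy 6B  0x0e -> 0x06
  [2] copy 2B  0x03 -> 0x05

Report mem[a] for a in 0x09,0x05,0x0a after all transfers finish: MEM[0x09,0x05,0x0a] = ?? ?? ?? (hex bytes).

#0 dst[0x03+7] := {0x62,0x65,0x1e,0x03,0x7e,0x45,0x4b}
#1 dst[0x06+6] := {0x3a,0xfc,0x93,0xa2,0x7d,0x2f}
#2 dst[0x05+2] := {0x62,0x65}
query mem[0x09]=0xa2, mem[0x05]=0x62, mem[0x0a]=0x7d

MEM[0x09,0x05,0x0a] = a2 62 7d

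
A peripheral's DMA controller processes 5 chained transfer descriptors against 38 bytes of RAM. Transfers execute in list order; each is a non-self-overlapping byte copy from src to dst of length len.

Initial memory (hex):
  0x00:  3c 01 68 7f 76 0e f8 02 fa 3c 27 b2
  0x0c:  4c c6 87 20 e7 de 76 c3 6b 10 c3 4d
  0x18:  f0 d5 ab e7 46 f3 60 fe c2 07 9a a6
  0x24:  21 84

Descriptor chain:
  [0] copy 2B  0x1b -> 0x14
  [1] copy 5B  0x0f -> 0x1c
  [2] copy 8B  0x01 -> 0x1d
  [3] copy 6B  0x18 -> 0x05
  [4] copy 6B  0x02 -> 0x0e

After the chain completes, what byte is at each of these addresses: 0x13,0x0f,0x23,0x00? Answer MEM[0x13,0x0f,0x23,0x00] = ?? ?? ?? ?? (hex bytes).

MEM[0x13,0x0f,0x23,0x00] = ab 7f 02 3c

#0 dst[0x14+2] := {0xe7,0x46}
#1 dst[0x1c+5] := {0x20,0xe7,0xde,0x76,0xc3}
#2 dst[0x1d+8] := {0x01,0x68,0x7f,0x76,0x0e,0xf8,0x02,0xfa}
#3 dst[0x05+6] := {0xf0,0xd5,0xab,0xe7,0x20,0x01}
#4 dst[0x0e+6] := {0x68,0x7f,0x76,0xf0,0xd5,0xab}
query mem[0x13]=0xab, mem[0x0f]=0x7f, mem[0x23]=0x02, mem[0x00]=0x3c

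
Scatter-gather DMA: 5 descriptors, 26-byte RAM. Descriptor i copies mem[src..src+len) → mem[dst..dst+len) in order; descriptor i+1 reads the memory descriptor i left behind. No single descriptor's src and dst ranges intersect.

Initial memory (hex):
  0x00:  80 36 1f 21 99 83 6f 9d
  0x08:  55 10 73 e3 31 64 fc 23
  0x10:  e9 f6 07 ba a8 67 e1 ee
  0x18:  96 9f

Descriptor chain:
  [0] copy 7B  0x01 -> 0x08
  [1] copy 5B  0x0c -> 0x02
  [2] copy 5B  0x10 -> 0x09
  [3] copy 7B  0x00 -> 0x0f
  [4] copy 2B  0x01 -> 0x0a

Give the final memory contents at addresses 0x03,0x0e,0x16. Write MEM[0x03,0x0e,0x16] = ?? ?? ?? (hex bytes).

MEM[0x03,0x0e,0x16] = 6f 9d e1

[0] 0x01->0x08 len=7 : 36 1f 21 99 83 6f 9d
[1] 0x0c->0x02 len=5 : 83 6f 9d 23 e9
[2] 0x10->0x09 len=5 : e9 f6 07 ba a8
[3] 0x00->0x0f len=7 : 80 36 83 6f 9d 23 e9
[4] 0x01->0x0a len=2 : 36 83
query mem[0x03]=0x6f, mem[0x0e]=0x9d, mem[0x16]=0xe1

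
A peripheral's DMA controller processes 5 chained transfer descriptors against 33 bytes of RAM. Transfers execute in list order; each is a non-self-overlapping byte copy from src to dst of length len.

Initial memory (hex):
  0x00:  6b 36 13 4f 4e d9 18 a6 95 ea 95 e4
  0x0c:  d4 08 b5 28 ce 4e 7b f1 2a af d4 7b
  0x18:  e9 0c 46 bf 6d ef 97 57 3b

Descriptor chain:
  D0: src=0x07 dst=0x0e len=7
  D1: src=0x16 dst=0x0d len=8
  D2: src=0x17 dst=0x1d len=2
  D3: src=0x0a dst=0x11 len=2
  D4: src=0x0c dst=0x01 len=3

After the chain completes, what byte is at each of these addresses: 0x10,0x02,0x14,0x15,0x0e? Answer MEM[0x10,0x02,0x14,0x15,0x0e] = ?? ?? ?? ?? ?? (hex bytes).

MEM[0x10,0x02,0x14,0x15,0x0e] = 0c d4 ef af 7b

[0] 0x07->0x0e len=7 : a6 95 ea 95 e4 d4 08
[1] 0x16->0x0d len=8 : d4 7b e9 0c 46 bf 6d ef
[2] 0x17->0x1d len=2 : 7b e9
[3] 0x0a->0x11 len=2 : 95 e4
[4] 0x0c->0x01 len=3 : d4 d4 7b
query mem[0x10]=0x0c, mem[0x02]=0xd4, mem[0x14]=0xef, mem[0x15]=0xaf, mem[0x0e]=0x7b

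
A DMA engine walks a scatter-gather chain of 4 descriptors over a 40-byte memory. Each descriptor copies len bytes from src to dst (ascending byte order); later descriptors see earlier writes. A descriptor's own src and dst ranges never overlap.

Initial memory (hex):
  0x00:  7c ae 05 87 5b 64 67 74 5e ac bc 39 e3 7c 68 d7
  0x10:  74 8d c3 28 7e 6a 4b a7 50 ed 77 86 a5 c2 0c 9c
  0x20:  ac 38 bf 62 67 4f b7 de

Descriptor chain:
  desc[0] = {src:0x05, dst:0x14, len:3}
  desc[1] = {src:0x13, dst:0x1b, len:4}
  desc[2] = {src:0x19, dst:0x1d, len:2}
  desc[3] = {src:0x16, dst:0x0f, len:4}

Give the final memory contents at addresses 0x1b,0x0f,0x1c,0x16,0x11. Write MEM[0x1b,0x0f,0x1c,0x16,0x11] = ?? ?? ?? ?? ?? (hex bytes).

MEM[0x1b,0x0f,0x1c,0x16,0x11] = 28 74 64 74 50

  after D0: wrote 3B at 0x14 = 646774
  after D1: wrote 4B at 0x1b = 28646774
  after D2: wrote 2B at 0x1d = ed77
  after D3: wrote 4B at 0x0f = 74a750ed
query mem[0x1b]=0x28, mem[0x0f]=0x74, mem[0x1c]=0x64, mem[0x16]=0x74, mem[0x11]=0x50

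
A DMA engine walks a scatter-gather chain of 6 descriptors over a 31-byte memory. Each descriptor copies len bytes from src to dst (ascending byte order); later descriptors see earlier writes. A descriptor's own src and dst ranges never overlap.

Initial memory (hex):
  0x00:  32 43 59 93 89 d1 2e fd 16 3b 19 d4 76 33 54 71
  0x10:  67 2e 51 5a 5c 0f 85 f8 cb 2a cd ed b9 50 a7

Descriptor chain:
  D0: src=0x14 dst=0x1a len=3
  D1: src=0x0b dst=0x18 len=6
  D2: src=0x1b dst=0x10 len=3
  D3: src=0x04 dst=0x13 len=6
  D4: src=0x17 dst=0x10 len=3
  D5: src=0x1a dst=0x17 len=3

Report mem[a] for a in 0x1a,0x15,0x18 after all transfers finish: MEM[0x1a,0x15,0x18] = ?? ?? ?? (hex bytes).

MEM[0x1a,0x15,0x18] = 33 2e 54

[0] 0x14->0x1a len=3 : 5c 0f 85
[1] 0x0b->0x18 len=6 : d4 76 33 54 71 67
[2] 0x1b->0x10 len=3 : 54 71 67
[3] 0x04->0x13 len=6 : 89 d1 2e fd 16 3b
[4] 0x17->0x10 len=3 : 16 3b 76
[5] 0x1a->0x17 len=3 : 33 54 71
query mem[0x1a]=0x33, mem[0x15]=0x2e, mem[0x18]=0x54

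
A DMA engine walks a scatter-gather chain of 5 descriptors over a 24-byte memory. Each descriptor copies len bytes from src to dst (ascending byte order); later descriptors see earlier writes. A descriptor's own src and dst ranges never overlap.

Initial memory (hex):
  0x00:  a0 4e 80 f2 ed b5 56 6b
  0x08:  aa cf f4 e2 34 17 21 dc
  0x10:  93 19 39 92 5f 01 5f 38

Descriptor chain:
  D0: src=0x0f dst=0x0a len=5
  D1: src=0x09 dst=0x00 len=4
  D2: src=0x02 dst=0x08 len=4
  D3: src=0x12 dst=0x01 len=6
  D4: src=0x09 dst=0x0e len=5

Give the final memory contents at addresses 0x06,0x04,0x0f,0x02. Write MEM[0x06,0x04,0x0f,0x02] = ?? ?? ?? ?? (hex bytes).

MEM[0x06,0x04,0x0f,0x02] = 38 01 ed 92

D0: mem[0x0a..0x0e] <- [dc 93 19 39 92]
D1: mem[0x00..0x03] <- [cf dc 93 19]
D2: mem[0x08..0x0b] <- [93 19 ed b5]
D3: mem[0x01..0x06] <- [39 92 5f 01 5f 38]
D4: mem[0x0e..0x12] <- [19 ed b5 19 39]
query mem[0x06]=0x38, mem[0x04]=0x01, mem[0x0f]=0xed, mem[0x02]=0x92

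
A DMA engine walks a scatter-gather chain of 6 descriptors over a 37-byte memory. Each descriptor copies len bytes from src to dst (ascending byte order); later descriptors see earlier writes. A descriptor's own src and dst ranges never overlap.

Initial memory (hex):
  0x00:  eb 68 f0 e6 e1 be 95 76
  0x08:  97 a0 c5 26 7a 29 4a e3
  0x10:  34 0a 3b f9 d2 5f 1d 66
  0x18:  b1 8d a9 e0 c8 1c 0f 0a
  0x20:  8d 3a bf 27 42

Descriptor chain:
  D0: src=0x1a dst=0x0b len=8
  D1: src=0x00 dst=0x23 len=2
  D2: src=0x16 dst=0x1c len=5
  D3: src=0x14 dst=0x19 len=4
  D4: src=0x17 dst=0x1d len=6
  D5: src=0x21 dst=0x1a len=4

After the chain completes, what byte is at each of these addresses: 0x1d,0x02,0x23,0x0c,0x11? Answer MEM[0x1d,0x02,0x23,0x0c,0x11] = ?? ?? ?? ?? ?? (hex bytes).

MEM[0x1d,0x02,0x23,0x0c,0x11] = 68 f0 eb e0 8d

  after D0: wrote 8B at 0x0b = a9e0c81c0f0a8d3a
  after D1: wrote 2B at 0x23 = eb68
  after D2: wrote 5B at 0x1c = 1d66b18da9
  after D3: wrote 4B at 0x19 = d25f1d66
  after D4: wrote 6B at 0x1d = 66b1d25f1d66
  after D5: wrote 4B at 0x1a = 1d66eb68
query mem[0x1d]=0x68, mem[0x02]=0xf0, mem[0x23]=0xeb, mem[0x0c]=0xe0, mem[0x11]=0x8d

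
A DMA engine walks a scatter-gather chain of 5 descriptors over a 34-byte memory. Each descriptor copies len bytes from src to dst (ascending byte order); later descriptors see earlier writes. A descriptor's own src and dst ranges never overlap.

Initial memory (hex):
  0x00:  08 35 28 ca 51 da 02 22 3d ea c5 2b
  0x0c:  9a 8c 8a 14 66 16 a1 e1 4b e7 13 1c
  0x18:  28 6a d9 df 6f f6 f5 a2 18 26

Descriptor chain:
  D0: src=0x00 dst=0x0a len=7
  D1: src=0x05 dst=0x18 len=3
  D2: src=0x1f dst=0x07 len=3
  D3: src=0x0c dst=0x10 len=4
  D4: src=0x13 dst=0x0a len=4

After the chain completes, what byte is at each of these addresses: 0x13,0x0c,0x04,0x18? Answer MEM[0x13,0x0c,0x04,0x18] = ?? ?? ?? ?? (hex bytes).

#0 dst[0x0a+7] := {0x08,0x35,0x28,0xca,0x51,0xda,0x02}
#1 dst[0x18+3] := {0xda,0x02,0x22}
#2 dst[0x07+3] := {0xa2,0x18,0x26}
#3 dst[0x10+4] := {0x28,0xca,0x51,0xda}
#4 dst[0x0a+4] := {0xda,0x4b,0xe7,0x13}
query mem[0x13]=0xda, mem[0x0c]=0xe7, mem[0x04]=0x51, mem[0x18]=0xda

MEM[0x13,0x0c,0x04,0x18] = da e7 51 da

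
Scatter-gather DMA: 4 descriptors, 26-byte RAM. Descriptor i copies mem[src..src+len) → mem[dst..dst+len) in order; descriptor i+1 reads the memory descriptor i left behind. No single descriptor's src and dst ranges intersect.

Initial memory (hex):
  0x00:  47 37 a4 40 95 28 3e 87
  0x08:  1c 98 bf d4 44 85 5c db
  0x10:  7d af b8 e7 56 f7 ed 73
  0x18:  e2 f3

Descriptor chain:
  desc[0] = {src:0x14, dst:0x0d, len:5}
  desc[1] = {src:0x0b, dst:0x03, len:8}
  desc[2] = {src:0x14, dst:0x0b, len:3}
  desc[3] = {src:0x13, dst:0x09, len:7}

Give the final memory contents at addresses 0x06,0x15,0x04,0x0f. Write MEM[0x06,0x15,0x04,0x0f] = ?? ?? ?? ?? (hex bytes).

MEM[0x06,0x15,0x04,0x0f] = f7 f7 44 f3

[0] 0x14->0x0d len=5 : 56 f7 ed 73 e2
[1] 0x0b->0x03 len=8 : d4 44 56 f7 ed 73 e2 b8
[2] 0x14->0x0b len=3 : 56 f7 ed
[3] 0x13->0x09 len=7 : e7 56 f7 ed 73 e2 f3
query mem[0x06]=0xf7, mem[0x15]=0xf7, mem[0x04]=0x44, mem[0x0f]=0xf3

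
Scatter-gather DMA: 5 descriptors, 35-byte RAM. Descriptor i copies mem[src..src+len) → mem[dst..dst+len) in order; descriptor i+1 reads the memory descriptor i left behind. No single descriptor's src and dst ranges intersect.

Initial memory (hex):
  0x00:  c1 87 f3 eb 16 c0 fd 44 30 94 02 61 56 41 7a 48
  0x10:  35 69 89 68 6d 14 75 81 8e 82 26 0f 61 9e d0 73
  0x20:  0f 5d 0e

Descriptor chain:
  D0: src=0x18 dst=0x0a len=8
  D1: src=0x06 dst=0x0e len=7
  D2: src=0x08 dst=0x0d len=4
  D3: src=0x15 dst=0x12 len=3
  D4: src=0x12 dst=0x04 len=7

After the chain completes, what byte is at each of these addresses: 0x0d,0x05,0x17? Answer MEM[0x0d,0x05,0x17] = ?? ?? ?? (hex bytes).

[0] 0x18->0x0a len=8 : 8e 82 26 0f 61 9e d0 73
[1] 0x06->0x0e len=7 : fd 44 30 94 8e 82 26
[2] 0x08->0x0d len=4 : 30 94 8e 82
[3] 0x15->0x12 len=3 : 14 75 81
[4] 0x12->0x04 len=7 : 14 75 81 14 75 81 8e
query mem[0x0d]=0x30, mem[0x05]=0x75, mem[0x17]=0x81

MEM[0x0d,0x05,0x17] = 30 75 81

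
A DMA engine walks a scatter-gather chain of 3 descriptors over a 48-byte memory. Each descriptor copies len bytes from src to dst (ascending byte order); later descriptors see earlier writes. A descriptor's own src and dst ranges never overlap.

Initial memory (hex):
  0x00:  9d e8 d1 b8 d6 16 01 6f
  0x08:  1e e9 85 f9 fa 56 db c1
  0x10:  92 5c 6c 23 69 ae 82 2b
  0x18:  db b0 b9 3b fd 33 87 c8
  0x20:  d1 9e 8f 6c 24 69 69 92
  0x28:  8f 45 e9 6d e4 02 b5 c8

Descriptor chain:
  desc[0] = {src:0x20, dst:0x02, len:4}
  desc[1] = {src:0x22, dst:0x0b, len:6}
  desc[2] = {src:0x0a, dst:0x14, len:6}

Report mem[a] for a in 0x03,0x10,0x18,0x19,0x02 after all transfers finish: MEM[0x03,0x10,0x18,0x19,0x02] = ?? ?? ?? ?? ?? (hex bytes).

MEM[0x03,0x10,0x18,0x19,0x02] = 9e 92 69 69 d1

D0: mem[0x02..0x05] <- [d1 9e 8f 6c]
D1: mem[0x0b..0x10] <- [8f 6c 24 69 69 92]
D2: mem[0x14..0x19] <- [85 8f 6c 24 69 69]
query mem[0x03]=0x9e, mem[0x10]=0x92, mem[0x18]=0x69, mem[0x19]=0x69, mem[0x02]=0xd1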